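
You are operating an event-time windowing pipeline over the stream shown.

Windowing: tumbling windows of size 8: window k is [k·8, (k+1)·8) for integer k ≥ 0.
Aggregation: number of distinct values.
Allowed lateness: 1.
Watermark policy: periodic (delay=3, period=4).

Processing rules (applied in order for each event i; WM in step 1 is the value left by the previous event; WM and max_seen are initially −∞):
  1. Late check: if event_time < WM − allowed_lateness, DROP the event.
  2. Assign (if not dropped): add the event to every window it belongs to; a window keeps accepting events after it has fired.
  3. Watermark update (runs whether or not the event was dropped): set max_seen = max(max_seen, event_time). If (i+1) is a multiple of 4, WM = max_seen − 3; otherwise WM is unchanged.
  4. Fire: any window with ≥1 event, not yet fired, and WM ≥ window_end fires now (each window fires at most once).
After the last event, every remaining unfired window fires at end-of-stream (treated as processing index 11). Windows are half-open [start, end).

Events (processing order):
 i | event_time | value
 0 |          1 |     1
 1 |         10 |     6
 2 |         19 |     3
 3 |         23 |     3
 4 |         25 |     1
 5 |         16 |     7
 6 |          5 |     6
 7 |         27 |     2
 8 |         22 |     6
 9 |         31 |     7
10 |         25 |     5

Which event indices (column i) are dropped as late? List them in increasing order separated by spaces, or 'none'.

i=0 t=1 v=1: → [0,8); WM=−∞
i=1 t=10 v=6: → [8,16); WM=−∞
i=2 t=19 v=3: → [16,24); WM=−∞
i=3 t=23 v=3: → [16,24); WM=20; [0,8) fires=1 [8,16) fires=1
i=4 t=25 v=1: → [24,32); WM=20
i=5 t=16 v=7: DROP (t<20-1); WM=20
i=6 t=5 v=6: DROP (t<20-1); WM=20
i=7 t=27 v=2: → [24,32); WM=24; [16,24) fires=1
i=8 t=22 v=6: DROP (t<24-1); WM=24
i=9 t=31 v=7: → [24,32); WM=24
i=10 t=25 v=5: → [24,32); WM=24

5 6 8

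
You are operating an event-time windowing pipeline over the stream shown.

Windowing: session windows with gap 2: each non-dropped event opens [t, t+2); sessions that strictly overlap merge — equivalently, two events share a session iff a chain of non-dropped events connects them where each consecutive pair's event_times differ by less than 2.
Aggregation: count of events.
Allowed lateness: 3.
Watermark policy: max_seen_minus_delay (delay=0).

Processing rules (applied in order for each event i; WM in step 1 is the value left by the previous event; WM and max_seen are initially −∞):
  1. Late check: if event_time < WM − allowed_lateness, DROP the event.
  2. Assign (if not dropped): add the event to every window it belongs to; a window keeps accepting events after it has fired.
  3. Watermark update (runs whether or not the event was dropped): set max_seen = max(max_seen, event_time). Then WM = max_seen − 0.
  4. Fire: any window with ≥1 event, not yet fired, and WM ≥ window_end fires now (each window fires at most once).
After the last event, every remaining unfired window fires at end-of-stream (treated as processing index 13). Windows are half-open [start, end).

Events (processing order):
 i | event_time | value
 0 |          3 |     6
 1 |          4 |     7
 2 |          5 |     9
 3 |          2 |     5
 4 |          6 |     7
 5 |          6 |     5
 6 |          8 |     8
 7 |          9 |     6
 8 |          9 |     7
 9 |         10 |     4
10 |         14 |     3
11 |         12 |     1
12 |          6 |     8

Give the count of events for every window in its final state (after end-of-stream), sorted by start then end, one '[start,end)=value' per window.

i=0 t=3 v=6: → [3,5); WM=3
i=1 t=4 v=7: → [3,6); WM=4
i=2 t=5 v=9: → [3,7); WM=5
i=3 t=2 v=5: → [2,7); WM=5
i=4 t=6 v=7: → [2,8); WM=6
i=5 t=6 v=5: → [2,8); WM=6
i=6 t=8 v=8: → [8,10); WM=8
i=7 t=9 v=6: → [8,11); WM=9
i=8 t=9 v=7: → [8,11); WM=9
i=9 t=10 v=4: → [8,12); WM=10
i=10 t=14 v=3: → [14,16); WM=14
i=11 t=12 v=1: → [12,14); WM=14
i=12 t=6 v=8: DROP (t<14-3); WM=14

[2,8)=6 [8,12)=4 [12,14)=1 [14,16)=1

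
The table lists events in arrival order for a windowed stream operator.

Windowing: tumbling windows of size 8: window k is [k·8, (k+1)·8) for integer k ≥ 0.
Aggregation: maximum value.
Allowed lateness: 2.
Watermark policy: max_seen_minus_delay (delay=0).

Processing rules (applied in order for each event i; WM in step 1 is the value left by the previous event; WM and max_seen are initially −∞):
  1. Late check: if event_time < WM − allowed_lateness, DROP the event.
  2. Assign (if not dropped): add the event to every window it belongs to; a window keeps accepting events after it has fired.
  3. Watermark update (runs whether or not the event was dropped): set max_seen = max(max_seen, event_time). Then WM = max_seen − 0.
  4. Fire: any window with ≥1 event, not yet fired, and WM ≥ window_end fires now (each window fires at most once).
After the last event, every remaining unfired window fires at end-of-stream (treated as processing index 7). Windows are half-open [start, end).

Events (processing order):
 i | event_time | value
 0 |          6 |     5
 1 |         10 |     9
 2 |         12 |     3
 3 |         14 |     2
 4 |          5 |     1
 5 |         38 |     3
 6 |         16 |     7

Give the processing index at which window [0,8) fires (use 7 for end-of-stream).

1

i=0 t=6 v=5: → [0,8); WM=6
i=1 t=10 v=9: → [8,16); WM=10; [0,8) fires=5
i=2 t=12 v=3: → [8,16); WM=12
i=3 t=14 v=2: → [8,16); WM=14
i=4 t=5 v=1: DROP (t<14-2); WM=14
i=5 t=38 v=3: → [32,40); WM=38; [8,16) fires=9
i=6 t=16 v=7: DROP (t<38-2); WM=38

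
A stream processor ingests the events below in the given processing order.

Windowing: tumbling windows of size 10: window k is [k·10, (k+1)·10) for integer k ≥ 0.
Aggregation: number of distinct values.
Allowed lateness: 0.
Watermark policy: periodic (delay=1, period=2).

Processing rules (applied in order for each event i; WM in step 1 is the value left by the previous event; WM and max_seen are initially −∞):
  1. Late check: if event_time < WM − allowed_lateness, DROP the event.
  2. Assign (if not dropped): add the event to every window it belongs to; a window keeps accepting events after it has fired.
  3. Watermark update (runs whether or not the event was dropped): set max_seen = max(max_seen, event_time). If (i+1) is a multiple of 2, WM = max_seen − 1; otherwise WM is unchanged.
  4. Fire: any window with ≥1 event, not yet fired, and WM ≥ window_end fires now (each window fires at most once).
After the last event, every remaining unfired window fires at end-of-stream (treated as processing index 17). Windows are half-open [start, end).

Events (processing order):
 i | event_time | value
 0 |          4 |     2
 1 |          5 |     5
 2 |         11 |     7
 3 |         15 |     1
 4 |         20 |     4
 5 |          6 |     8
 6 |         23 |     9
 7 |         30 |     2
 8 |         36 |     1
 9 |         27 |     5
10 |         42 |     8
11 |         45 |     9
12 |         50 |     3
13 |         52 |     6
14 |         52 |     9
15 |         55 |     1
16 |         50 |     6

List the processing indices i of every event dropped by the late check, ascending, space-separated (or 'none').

i=0 t=4 v=2: → [0,10); WM=−∞
i=1 t=5 v=5: → [0,10); WM=4
i=2 t=11 v=7: → [10,20); WM=4
i=3 t=15 v=1: → [10,20); WM=14; [0,10) fires=2
i=4 t=20 v=4: → [20,30); WM=14
i=5 t=6 v=8: DROP (t<14-0); WM=19
i=6 t=23 v=9: → [20,30); WM=19
i=7 t=30 v=2: → [30,40); WM=29; [10,20) fires=2
i=8 t=36 v=1: → [30,40); WM=29
i=9 t=27 v=5: DROP (t<29-0); WM=35; [20,30) fires=2
i=10 t=42 v=8: → [40,50); WM=35
i=11 t=45 v=9: → [40,50); WM=44; [30,40) fires=2
i=12 t=50 v=3: → [50,60); WM=44
i=13 t=52 v=6: → [50,60); WM=51; [40,50) fires=2
i=14 t=52 v=9: → [50,60); WM=51
i=15 t=55 v=1: → [50,60); WM=54
i=16 t=50 v=6: DROP (t<54-0); WM=54

5 9 16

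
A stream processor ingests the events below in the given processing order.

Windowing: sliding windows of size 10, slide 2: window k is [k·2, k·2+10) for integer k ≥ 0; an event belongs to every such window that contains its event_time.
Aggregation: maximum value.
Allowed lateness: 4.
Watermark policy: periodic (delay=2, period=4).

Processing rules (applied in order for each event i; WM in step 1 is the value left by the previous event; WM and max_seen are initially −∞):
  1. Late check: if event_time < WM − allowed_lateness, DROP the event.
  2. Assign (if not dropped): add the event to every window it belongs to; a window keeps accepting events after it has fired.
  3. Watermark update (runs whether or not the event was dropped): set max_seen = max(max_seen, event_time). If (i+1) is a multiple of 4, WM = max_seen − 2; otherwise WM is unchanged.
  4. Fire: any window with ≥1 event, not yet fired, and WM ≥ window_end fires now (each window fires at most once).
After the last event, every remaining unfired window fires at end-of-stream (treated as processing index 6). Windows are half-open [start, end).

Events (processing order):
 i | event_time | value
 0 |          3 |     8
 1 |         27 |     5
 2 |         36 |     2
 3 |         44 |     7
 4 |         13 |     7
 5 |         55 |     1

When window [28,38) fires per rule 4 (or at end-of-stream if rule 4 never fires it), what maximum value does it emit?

i=0 t=3 v=8: → [2,12),[0,10); WM=−∞
i=1 t=27 v=5: → [26,36),[24,34),[22,32),[20,30),[18,28); WM=−∞
i=2 t=36 v=2: → [36,46),[34,44),[32,42),[30,40),[28,38); WM=−∞
i=3 t=44 v=7: → [44,54),[42,52),[40,50),[38,48),[36,46); WM=42; [0,10) fires=8 [2,12) fires=8 [18,28) fires=5 [20,30) fires=5 [22,32) fires=5 [24,34) fires=5 [26,36) fires=5 [28,38) fires=2 [30,40) fires=2 [32,42) fires=2
i=4 t=13 v=7: DROP (t<42-4); WM=42
i=5 t=55 v=1: → [54,64),[52,62),[50,60),[48,58),[46,56); WM=42

2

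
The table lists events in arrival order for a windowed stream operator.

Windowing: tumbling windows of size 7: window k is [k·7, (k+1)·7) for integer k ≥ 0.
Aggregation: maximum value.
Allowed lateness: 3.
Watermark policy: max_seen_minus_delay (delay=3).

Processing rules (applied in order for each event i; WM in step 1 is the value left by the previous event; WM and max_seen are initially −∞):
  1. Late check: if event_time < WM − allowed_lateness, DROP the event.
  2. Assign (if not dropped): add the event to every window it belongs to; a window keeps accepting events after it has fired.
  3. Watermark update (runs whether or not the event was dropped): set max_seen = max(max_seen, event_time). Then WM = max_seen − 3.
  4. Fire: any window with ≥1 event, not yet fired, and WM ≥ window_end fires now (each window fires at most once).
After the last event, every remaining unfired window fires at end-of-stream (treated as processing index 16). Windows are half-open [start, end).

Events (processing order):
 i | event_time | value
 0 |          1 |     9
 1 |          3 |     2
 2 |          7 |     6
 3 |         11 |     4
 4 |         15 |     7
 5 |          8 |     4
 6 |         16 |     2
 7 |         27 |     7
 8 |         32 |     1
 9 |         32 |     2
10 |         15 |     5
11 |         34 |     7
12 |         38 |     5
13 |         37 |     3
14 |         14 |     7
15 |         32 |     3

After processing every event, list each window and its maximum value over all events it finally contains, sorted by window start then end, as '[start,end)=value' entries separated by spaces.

[0,7)=9 [7,14)=6 [14,21)=7 [21,28)=7 [28,35)=7 [35,42)=5

i=0 t=1 v=9: → [0,7); WM=-2
i=1 t=3 v=2: → [0,7); WM=0
i=2 t=7 v=6: → [7,14); WM=4
i=3 t=11 v=4: → [7,14); WM=8; [0,7) fires=9
i=4 t=15 v=7: → [14,21); WM=12
i=5 t=8 v=4: DROP (t<12-3); WM=12
i=6 t=16 v=2: → [14,21); WM=13
i=7 t=27 v=7: → [21,28); WM=24; [7,14) fires=6 [14,21) fires=7
i=8 t=32 v=1: → [28,35); WM=29; [21,28) fires=7
i=9 t=32 v=2: → [28,35); WM=29
i=10 t=15 v=5: DROP (t<29-3); WM=29
i=11 t=34 v=7: → [28,35); WM=31
i=12 t=38 v=5: → [35,42); WM=35; [28,35) fires=7
i=13 t=37 v=3: → [35,42); WM=35
i=14 t=14 v=7: DROP (t<35-3); WM=35
i=15 t=32 v=3: → [28,35); WM=35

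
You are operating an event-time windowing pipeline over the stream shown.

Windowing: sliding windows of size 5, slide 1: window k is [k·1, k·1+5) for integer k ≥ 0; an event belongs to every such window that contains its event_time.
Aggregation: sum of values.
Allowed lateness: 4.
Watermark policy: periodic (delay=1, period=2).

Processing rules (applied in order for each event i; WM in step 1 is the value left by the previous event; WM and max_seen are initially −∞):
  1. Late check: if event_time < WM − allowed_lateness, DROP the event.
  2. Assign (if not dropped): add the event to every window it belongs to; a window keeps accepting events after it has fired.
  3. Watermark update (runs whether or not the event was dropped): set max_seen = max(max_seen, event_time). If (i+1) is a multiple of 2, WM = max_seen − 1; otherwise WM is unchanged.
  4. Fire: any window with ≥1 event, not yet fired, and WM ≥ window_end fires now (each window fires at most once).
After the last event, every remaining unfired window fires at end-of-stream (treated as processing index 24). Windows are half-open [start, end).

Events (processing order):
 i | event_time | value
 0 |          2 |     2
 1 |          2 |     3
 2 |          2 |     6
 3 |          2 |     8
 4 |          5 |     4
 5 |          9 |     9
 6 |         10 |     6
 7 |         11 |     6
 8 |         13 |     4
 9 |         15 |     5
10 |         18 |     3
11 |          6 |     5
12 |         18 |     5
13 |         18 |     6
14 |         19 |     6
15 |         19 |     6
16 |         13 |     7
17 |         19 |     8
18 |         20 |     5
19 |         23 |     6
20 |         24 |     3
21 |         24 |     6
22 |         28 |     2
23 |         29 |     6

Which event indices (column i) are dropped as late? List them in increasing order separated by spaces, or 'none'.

i=0 t=2 v=2: → [2,7),[1,6),[0,5); WM=−∞
i=1 t=2 v=3: → [2,7),[1,6),[0,5); WM=1
i=2 t=2 v=6: → [2,7),[1,6),[0,5); WM=1
i=3 t=2 v=8: → [2,7),[1,6),[0,5); WM=1
i=4 t=5 v=4: → [5,10),[4,9),[3,8),[2,7),[1,6); WM=1
i=5 t=9 v=9: → [9,14),[8,13),[7,12),[6,11),[5,10); WM=8; [0,5) fires=19 [1,6) fires=23 [2,7) fires=23 [3,8) fires=4
i=6 t=10 v=6: → [10,15),[9,14),[8,13),[7,12),[6,11); WM=8
i=7 t=11 v=6: → [11,16),[10,15),[9,14),[8,13),[7,12); WM=10; [4,9) fires=4 [5,10) fires=13
i=8 t=13 v=4: → [13,18),[12,17),[11,16),[10,15),[9,14); WM=10
i=9 t=15 v=5: → [15,20),[14,19),[13,18),[12,17),[11,16); WM=14; [6,11) fires=15 [7,12) fires=21 [8,13) fires=21 [9,14) fires=25
i=10 t=18 v=3: → [18,23),[17,22),[16,21),[15,20),[14,19); WM=14
i=11 t=6 v=5: DROP (t<14-4); WM=17; [10,15) fires=16 [11,16) fires=15 [12,17) fires=9
i=12 t=18 v=5: → [18,23),[17,22),[16,21),[15,20),[14,19); WM=17
i=13 t=18 v=6: → [18,23),[17,22),[16,21),[15,20),[14,19); WM=17
i=14 t=19 v=6: → [19,24),[18,23),[17,22),[16,21),[15,20); WM=17
i=15 t=19 v=6: → [19,24),[18,23),[17,22),[16,21),[15,20); WM=18; [13,18) fires=9
i=16 t=13 v=7: DROP (t<18-4); WM=18
i=17 t=19 v=8: → [19,24),[18,23),[17,22),[16,21),[15,20); WM=18
i=18 t=20 v=5: → [20,25),[19,24),[18,23),[17,22),[16,21); WM=18
i=19 t=23 v=6: → [23,28),[22,27),[21,26),[20,25),[19,24); WM=22; [14,19) fires=19 [15,20) fires=39 [16,21) fires=39 [17,22) fires=39
i=20 t=24 v=3: → [24,29),[23,28),[22,27),[21,26),[20,25); WM=22
i=21 t=24 v=6: → [24,29),[23,28),[22,27),[21,26),[20,25); WM=23; [18,23) fires=39
i=22 t=28 v=2: → [28,33),[27,32),[26,31),[25,30),[24,29); WM=23
i=23 t=29 v=6: → [29,34),[28,33),[27,32),[26,31),[25,30); WM=28; [19,24) fires=31 [20,25) fires=20 [21,26) fires=15 [22,27) fires=15 [23,28) fires=15

11 16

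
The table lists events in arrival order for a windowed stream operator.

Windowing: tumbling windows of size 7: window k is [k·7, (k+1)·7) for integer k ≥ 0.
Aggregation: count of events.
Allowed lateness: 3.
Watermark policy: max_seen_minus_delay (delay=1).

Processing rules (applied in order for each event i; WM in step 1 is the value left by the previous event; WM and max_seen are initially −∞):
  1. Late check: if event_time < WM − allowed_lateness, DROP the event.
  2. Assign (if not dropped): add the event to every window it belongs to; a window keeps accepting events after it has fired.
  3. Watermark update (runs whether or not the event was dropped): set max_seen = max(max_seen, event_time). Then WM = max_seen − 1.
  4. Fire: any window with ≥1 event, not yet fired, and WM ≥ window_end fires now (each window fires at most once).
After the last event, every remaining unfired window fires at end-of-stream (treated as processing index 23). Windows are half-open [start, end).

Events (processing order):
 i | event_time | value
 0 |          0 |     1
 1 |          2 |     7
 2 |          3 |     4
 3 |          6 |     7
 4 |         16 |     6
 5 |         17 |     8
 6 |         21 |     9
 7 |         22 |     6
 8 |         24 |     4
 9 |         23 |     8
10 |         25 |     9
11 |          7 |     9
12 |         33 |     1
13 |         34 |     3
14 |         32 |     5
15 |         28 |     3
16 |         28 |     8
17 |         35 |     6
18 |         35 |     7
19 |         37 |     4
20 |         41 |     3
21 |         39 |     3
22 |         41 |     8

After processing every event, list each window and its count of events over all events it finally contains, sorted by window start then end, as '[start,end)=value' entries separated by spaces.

i=0 t=0 v=1: → [0,7); WM=-1
i=1 t=2 v=7: → [0,7); WM=1
i=2 t=3 v=4: → [0,7); WM=2
i=3 t=6 v=7: → [0,7); WM=5
i=4 t=16 v=6: → [14,21); WM=15; [0,7) fires=4
i=5 t=17 v=8: → [14,21); WM=16
i=6 t=21 v=9: → [21,28); WM=20
i=7 t=22 v=6: → [21,28); WM=21; [14,21) fires=2
i=8 t=24 v=4: → [21,28); WM=23
i=9 t=23 v=8: → [21,28); WM=23
i=10 t=25 v=9: → [21,28); WM=24
i=11 t=7 v=9: DROP (t<24-3); WM=24
i=12 t=33 v=1: → [28,35); WM=32; [21,28) fires=5
i=13 t=34 v=3: → [28,35); WM=33
i=14 t=32 v=5: → [28,35); WM=33
i=15 t=28 v=3: DROP (t<33-3); WM=33
i=16 t=28 v=8: DROP (t<33-3); WM=33
i=17 t=35 v=6: → [35,42); WM=34
i=18 t=35 v=7: → [35,42); WM=34
i=19 t=37 v=4: → [35,42); WM=36; [28,35) fires=3
i=20 t=41 v=3: → [35,42); WM=40
i=21 t=39 v=3: → [35,42); WM=40
i=22 t=41 v=8: → [35,42); WM=40

[0,7)=4 [14,21)=2 [21,28)=5 [28,35)=3 [35,42)=6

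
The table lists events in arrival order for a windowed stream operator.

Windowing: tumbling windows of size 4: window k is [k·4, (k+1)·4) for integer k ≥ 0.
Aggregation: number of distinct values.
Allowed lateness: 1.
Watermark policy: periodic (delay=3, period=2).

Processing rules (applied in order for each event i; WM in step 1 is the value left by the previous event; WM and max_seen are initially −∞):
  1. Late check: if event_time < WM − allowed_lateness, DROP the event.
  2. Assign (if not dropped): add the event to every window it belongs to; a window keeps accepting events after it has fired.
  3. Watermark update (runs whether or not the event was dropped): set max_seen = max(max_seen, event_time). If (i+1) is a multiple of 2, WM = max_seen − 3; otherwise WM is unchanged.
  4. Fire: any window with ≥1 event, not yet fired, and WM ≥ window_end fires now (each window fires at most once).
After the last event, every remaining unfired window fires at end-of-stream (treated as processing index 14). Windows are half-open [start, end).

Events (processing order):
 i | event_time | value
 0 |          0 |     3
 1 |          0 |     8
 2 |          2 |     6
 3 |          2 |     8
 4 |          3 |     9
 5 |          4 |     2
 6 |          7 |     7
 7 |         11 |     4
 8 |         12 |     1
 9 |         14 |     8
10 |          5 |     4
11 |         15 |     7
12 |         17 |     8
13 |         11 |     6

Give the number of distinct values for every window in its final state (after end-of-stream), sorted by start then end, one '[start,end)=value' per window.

[0,4)=4 [4,8)=2 [8,12)=2 [12,16)=3 [16,20)=1

i=0 t=0 v=3: → [0,4); WM=−∞
i=1 t=0 v=8: → [0,4); WM=-3
i=2 t=2 v=6: → [0,4); WM=-3
i=3 t=2 v=8: → [0,4); WM=-1
i=4 t=3 v=9: → [0,4); WM=-1
i=5 t=4 v=2: → [4,8); WM=1
i=6 t=7 v=7: → [4,8); WM=1
i=7 t=11 v=4: → [8,12); WM=8; [0,4) fires=4 [4,8) fires=2
i=8 t=12 v=1: → [12,16); WM=8
i=9 t=14 v=8: → [12,16); WM=11
i=10 t=5 v=4: DROP (t<11-1); WM=11
i=11 t=15 v=7: → [12,16); WM=12; [8,12) fires=1
i=12 t=17 v=8: → [16,20); WM=12
i=13 t=11 v=6: → [8,12); WM=14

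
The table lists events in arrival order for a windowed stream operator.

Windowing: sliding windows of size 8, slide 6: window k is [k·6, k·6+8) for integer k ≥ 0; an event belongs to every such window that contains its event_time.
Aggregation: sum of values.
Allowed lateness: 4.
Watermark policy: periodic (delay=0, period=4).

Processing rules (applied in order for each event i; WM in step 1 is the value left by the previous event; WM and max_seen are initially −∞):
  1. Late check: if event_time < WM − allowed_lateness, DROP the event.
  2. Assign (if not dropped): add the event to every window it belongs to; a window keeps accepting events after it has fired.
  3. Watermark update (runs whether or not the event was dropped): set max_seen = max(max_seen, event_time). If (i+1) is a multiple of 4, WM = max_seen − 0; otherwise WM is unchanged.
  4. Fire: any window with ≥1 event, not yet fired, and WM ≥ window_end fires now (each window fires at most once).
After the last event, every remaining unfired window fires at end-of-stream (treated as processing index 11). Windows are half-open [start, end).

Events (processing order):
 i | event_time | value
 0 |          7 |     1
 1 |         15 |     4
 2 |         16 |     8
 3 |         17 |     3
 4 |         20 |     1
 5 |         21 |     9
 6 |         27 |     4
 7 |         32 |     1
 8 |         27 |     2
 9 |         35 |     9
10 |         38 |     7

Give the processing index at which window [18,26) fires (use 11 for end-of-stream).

i=0 t=7 v=1: → [6,14),[0,8); WM=−∞
i=1 t=15 v=4: → [12,20); WM=−∞
i=2 t=16 v=8: → [12,20); WM=−∞
i=3 t=17 v=3: → [12,20); WM=17; [0,8) fires=1 [6,14) fires=1
i=4 t=20 v=1: → [18,26); WM=17
i=5 t=21 v=9: → [18,26); WM=17
i=6 t=27 v=4: → [24,32); WM=17
i=7 t=32 v=1: → [30,38); WM=32; [12,20) fires=15 [18,26) fires=10 [24,32) fires=4
i=8 t=27 v=2: DROP (t<32-4); WM=32
i=9 t=35 v=9: → [30,38); WM=32
i=10 t=38 v=7: → [36,44); WM=32

7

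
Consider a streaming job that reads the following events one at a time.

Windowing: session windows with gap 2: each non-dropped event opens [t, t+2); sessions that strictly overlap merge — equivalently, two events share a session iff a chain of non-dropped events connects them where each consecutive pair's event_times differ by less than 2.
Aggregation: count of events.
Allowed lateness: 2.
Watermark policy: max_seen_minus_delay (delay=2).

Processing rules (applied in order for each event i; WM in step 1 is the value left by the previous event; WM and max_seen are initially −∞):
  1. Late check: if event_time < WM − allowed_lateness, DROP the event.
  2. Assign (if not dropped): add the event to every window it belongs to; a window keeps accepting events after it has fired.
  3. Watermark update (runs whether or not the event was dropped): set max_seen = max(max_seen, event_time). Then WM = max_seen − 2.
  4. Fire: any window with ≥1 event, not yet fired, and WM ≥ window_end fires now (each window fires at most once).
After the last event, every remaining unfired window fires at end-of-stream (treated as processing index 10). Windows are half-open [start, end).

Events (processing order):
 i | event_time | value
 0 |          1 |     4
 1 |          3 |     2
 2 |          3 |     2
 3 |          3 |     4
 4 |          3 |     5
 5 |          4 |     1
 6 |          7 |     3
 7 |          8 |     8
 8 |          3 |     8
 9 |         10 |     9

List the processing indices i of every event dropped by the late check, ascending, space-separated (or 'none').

i=0 t=1 v=4: → [1,3); WM=-1
i=1 t=3 v=2: → [3,5); WM=1
i=2 t=3 v=2: → [3,5); WM=1
i=3 t=3 v=4: → [3,5); WM=1
i=4 t=3 v=5: → [3,5); WM=1
i=5 t=4 v=1: → [3,6); WM=2
i=6 t=7 v=3: → [7,9); WM=5
i=7 t=8 v=8: → [7,10); WM=6
i=8 t=3 v=8: DROP (t<6-2); WM=6
i=9 t=10 v=9: → [10,12); WM=8

8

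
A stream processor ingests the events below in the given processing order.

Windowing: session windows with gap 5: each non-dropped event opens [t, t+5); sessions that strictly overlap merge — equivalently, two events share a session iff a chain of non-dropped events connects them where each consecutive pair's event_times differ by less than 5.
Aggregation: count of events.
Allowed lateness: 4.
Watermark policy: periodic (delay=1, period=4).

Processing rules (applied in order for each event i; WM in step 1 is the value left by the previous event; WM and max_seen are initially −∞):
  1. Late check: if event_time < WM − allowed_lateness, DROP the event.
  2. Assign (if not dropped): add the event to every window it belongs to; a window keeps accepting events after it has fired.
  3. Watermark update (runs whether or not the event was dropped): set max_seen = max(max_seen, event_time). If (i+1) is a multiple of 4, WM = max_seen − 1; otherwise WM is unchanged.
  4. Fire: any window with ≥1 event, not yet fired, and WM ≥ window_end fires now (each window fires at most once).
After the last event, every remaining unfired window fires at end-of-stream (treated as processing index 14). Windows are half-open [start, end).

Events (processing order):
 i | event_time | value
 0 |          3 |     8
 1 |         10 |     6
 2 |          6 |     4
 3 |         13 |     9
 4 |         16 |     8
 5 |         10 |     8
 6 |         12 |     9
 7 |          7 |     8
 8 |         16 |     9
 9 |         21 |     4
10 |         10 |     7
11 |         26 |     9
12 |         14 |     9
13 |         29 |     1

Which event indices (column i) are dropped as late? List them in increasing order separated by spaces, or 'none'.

7 10 12

i=0 t=3 v=8: → [3,8); WM=−∞
i=1 t=10 v=6: → [10,15); WM=−∞
i=2 t=6 v=4: → [3,15); WM=−∞
i=3 t=13 v=9: → [3,18); WM=12
i=4 t=16 v=8: → [3,21); WM=12
i=5 t=10 v=8: → [3,21); WM=12
i=6 t=12 v=9: → [3,21); WM=12
i=7 t=7 v=8: DROP (t<12-4); WM=15
i=8 t=16 v=9: → [3,21); WM=15
i=9 t=21 v=4: → [21,26); WM=15
i=10 t=10 v=7: DROP (t<15-4); WM=15
i=11 t=26 v=9: → [26,31); WM=25
i=12 t=14 v=9: DROP (t<25-4); WM=25
i=13 t=29 v=1: → [26,34); WM=25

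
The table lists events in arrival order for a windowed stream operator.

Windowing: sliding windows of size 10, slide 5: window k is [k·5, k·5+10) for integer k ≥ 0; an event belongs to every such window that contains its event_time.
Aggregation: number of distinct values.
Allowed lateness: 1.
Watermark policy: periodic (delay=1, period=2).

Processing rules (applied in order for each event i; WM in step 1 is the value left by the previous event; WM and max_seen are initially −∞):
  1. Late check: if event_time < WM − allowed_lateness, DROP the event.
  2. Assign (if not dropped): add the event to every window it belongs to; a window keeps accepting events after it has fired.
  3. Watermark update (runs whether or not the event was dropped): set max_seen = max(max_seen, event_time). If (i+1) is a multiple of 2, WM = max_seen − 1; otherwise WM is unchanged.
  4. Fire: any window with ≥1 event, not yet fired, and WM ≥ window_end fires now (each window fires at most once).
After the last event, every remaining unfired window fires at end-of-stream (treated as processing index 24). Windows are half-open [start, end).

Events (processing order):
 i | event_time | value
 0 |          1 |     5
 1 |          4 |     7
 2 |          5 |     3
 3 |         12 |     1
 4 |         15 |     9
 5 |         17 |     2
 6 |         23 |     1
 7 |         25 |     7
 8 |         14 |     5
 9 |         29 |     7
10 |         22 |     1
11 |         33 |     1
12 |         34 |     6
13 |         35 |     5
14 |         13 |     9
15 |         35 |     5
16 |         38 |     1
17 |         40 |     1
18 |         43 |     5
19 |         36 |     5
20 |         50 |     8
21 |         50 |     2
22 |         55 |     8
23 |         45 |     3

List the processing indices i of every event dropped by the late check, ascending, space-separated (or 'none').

i=0 t=1 v=5: → [0,10); WM=−∞
i=1 t=4 v=7: → [0,10); WM=3
i=2 t=5 v=3: → [5,15),[0,10); WM=3
i=3 t=12 v=1: → [10,20),[5,15); WM=11; [0,10) fires=3
i=4 t=15 v=9: → [15,25),[10,20); WM=11
i=5 t=17 v=2: → [15,25),[10,20); WM=16; [5,15) fires=2
i=6 t=23 v=1: → [20,30),[15,25); WM=16
i=7 t=25 v=7: → [25,35),[20,30); WM=24; [10,20) fires=3
i=8 t=14 v=5: DROP (t<24-1); WM=24
i=9 t=29 v=7: → [25,35),[20,30); WM=28; [15,25) fires=3
i=10 t=22 v=1: DROP (t<28-1); WM=28
i=11 t=33 v=1: → [30,40),[25,35); WM=32; [20,30) fires=2
i=12 t=34 v=6: → [30,40),[25,35); WM=32
i=13 t=35 v=5: → [35,45),[30,40); WM=34
i=14 t=13 v=9: DROP (t<34-1); WM=34
i=15 t=35 v=5: → [35,45),[30,40); WM=34
i=16 t=38 v=1: → [35,45),[30,40); WM=34
i=17 t=40 v=1: → [40,50),[35,45); WM=39; [25,35) fires=3
i=18 t=43 v=5: → [40,50),[35,45); WM=39
i=19 t=36 v=5: DROP (t<39-1); WM=42; [30,40) fires=3
i=20 t=50 v=8: → [50,60),[45,55); WM=42
i=21 t=50 v=2: → [50,60),[45,55); WM=49; [35,45) fires=2
i=22 t=55 v=8: → [55,65),[50,60); WM=49
i=23 t=45 v=3: DROP (t<49-1); WM=54; [40,50) fires=2

8 10 14 19 23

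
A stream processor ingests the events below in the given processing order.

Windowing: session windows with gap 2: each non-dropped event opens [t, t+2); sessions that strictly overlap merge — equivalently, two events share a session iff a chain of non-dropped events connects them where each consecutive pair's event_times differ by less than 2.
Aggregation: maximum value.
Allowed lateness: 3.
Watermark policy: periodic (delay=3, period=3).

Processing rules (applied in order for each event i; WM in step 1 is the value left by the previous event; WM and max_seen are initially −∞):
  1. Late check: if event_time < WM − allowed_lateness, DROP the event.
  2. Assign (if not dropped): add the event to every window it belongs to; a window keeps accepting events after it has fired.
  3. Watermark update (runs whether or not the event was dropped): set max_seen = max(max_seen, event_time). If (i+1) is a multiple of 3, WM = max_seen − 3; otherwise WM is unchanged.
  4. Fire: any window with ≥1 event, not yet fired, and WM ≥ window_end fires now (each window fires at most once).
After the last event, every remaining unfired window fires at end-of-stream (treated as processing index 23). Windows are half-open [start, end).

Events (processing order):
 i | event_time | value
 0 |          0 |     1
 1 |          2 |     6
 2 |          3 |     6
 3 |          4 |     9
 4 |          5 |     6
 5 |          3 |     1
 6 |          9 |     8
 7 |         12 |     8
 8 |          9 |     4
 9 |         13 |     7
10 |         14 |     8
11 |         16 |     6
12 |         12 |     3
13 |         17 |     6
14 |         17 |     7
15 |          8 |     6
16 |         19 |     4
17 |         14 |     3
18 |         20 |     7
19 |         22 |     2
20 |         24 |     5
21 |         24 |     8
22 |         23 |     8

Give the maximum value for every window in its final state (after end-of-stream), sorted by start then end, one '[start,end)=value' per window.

[0,2)=1 [2,7)=9 [9,11)=8 [12,16)=8 [16,19)=7 [19,22)=7 [22,26)=8

i=0 t=0 v=1: → [0,2); WM=−∞
i=1 t=2 v=6: → [2,4); WM=−∞
i=2 t=3 v=6: → [2,5); WM=0
i=3 t=4 v=9: → [2,6); WM=0
i=4 t=5 v=6: → [2,7); WM=0
i=5 t=3 v=1: → [2,7); WM=2
i=6 t=9 v=8: → [9,11); WM=2
i=7 t=12 v=8: → [12,14); WM=2
i=8 t=9 v=4: → [9,11); WM=9
i=9 t=13 v=7: → [12,15); WM=9
i=10 t=14 v=8: → [12,16); WM=9
i=11 t=16 v=6: → [16,18); WM=13
i=12 t=12 v=3: → [12,16); WM=13
i=13 t=17 v=6: → [16,19); WM=13
i=14 t=17 v=7: → [16,19); WM=14
i=15 t=8 v=6: DROP (t<14-3); WM=14
i=16 t=19 v=4: → [19,21); WM=14
i=17 t=14 v=3: → [12,16); WM=16
i=18 t=20 v=7: → [19,22); WM=16
i=19 t=22 v=2: → [22,24); WM=16
i=20 t=24 v=5: → [24,26); WM=21
i=21 t=24 v=8: → [24,26); WM=21
i=22 t=23 v=8: → [22,26); WM=21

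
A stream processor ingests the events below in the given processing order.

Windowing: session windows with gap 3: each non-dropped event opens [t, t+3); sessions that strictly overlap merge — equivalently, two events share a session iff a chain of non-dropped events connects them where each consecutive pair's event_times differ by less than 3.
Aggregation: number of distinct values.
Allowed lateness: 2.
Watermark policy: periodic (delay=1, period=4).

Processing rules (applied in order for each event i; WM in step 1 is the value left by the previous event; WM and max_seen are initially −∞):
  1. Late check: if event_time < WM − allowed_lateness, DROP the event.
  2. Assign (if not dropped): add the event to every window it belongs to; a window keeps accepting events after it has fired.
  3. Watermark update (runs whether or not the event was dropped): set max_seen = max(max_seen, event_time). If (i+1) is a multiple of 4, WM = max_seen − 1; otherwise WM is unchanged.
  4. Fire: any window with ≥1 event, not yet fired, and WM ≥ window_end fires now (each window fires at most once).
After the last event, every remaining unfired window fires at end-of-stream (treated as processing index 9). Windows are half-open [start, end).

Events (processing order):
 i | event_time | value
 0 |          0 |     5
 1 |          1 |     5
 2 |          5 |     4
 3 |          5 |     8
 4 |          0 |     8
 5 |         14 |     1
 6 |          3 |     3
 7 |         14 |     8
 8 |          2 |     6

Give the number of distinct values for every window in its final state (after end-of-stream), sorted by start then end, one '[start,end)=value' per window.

[0,8)=4 [14,17)=2

i=0 t=0 v=5: → [0,3); WM=−∞
i=1 t=1 v=5: → [0,4); WM=−∞
i=2 t=5 v=4: → [5,8); WM=−∞
i=3 t=5 v=8: → [5,8); WM=4
i=4 t=0 v=8: DROP (t<4-2); WM=4
i=5 t=14 v=1: → [14,17); WM=4
i=6 t=3 v=3: → [0,8); WM=4
i=7 t=14 v=8: → [14,17); WM=13
i=8 t=2 v=6: DROP (t<13-2); WM=13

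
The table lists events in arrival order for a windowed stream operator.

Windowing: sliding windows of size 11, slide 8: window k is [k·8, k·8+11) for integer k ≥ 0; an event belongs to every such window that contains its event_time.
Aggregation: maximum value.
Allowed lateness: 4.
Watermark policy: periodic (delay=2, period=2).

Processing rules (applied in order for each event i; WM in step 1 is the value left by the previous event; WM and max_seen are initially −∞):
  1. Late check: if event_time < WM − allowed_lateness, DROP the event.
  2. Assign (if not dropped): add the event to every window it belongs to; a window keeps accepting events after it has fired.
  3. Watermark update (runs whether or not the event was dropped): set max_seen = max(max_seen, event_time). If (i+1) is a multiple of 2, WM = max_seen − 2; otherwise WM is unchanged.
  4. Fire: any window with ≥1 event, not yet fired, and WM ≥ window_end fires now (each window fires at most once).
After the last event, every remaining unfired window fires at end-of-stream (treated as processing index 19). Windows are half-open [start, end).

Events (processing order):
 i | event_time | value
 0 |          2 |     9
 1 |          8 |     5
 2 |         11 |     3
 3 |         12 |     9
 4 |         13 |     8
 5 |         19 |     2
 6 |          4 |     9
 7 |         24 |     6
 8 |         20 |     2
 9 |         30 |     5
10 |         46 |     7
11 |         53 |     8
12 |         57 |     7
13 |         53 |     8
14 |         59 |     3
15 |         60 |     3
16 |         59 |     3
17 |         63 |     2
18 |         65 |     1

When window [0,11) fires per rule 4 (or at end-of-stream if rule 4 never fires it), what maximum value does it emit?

i=0 t=2 v=9: → [0,11); WM=−∞
i=1 t=8 v=5: → [8,19),[0,11); WM=6
i=2 t=11 v=3: → [8,19); WM=6
i=3 t=12 v=9: → [8,19); WM=10
i=4 t=13 v=8: → [8,19); WM=10
i=5 t=19 v=2: → [16,27); WM=17; [0,11) fires=9
i=6 t=4 v=9: DROP (t<17-4); WM=17
i=7 t=24 v=6: → [24,35),[16,27); WM=22; [8,19) fires=9
i=8 t=20 v=2: → [16,27); WM=22
i=9 t=30 v=5: → [24,35); WM=28; [16,27) fires=6
i=10 t=46 v=7: → [40,51); WM=28
i=11 t=53 v=8: → [48,59); WM=51; [24,35) fires=6 [40,51) fires=7
i=12 t=57 v=7: → [56,67),[48,59); WM=51
i=13 t=53 v=8: → [48,59); WM=55
i=14 t=59 v=3: → [56,67); WM=55
i=15 t=60 v=3: → [56,67); WM=58
i=16 t=59 v=3: → [56,67); WM=58
i=17 t=63 v=2: → [56,67); WM=61; [48,59) fires=8
i=18 t=65 v=1: → [64,75),[56,67); WM=61

9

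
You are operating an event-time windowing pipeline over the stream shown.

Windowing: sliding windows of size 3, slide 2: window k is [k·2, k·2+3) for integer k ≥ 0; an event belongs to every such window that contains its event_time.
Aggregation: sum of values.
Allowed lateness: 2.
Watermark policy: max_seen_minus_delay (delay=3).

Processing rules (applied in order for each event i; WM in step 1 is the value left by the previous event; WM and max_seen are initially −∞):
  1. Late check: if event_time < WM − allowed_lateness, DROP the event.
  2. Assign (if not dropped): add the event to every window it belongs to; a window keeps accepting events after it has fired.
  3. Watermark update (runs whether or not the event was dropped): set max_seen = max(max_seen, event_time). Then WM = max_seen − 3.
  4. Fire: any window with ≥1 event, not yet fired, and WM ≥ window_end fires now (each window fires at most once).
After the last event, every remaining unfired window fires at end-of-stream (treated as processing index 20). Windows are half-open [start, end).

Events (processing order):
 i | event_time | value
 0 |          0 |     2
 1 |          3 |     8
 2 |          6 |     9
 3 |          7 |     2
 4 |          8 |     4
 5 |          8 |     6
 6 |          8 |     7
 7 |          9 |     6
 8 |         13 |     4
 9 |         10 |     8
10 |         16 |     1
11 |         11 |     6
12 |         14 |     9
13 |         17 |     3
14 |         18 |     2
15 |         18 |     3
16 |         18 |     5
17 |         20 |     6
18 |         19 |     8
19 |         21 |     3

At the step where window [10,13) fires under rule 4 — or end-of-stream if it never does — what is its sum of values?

i=0 t=0 v=2: → [0,3); WM=-3
i=1 t=3 v=8: → [2,5); WM=0
i=2 t=6 v=9: → [6,9),[4,7); WM=3; [0,3) fires=2
i=3 t=7 v=2: → [6,9); WM=4
i=4 t=8 v=4: → [8,11),[6,9); WM=5; [2,5) fires=8
i=5 t=8 v=6: → [8,11),[6,9); WM=5
i=6 t=8 v=7: → [8,11),[6,9); WM=5
i=7 t=9 v=6: → [8,11); WM=6
i=8 t=13 v=4: → [12,15); WM=10; [4,7) fires=9 [6,9) fires=28
i=9 t=10 v=8: → [10,13),[8,11); WM=10
i=10 t=16 v=1: → [16,19),[14,17); WM=13; [8,11) fires=31 [10,13) fires=8
i=11 t=11 v=6: → [10,13); WM=13
i=12 t=14 v=9: → [14,17),[12,15); WM=13
i=13 t=17 v=3: → [16,19); WM=14
i=14 t=18 v=2: → [18,21),[16,19); WM=15; [12,15) fires=13
i=15 t=18 v=3: → [18,21),[16,19); WM=15
i=16 t=18 v=5: → [18,21),[16,19); WM=15
i=17 t=20 v=6: → [20,23),[18,21); WM=17; [14,17) fires=10
i=18 t=19 v=8: → [18,21); WM=17
i=19 t=21 v=3: → [20,23); WM=18

8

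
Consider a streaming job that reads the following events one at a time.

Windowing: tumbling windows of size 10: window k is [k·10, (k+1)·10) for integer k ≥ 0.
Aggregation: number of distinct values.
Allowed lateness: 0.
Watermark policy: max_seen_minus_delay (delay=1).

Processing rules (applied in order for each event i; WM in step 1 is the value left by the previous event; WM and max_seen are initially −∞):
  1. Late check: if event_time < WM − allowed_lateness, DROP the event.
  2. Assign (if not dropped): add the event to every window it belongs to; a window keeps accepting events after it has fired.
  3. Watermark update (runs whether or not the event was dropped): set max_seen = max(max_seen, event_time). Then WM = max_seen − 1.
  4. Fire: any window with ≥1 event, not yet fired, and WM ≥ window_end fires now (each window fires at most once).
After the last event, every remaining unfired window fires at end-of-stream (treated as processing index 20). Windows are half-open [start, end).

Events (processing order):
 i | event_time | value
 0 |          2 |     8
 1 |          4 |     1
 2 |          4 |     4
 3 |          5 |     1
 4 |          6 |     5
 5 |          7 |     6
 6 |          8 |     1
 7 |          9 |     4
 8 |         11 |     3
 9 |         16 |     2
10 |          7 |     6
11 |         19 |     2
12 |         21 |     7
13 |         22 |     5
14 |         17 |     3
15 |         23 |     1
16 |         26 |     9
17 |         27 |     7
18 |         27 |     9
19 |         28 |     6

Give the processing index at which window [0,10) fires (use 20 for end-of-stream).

i=0 t=2 v=8: → [0,10); WM=1
i=1 t=4 v=1: → [0,10); WM=3
i=2 t=4 v=4: → [0,10); WM=3
i=3 t=5 v=1: → [0,10); WM=4
i=4 t=6 v=5: → [0,10); WM=5
i=5 t=7 v=6: → [0,10); WM=6
i=6 t=8 v=1: → [0,10); WM=7
i=7 t=9 v=4: → [0,10); WM=8
i=8 t=11 v=3: → [10,20); WM=10; [0,10) fires=5
i=9 t=16 v=2: → [10,20); WM=15
i=10 t=7 v=6: DROP (t<15-0); WM=15
i=11 t=19 v=2: → [10,20); WM=18
i=12 t=21 v=7: → [20,30); WM=20; [10,20) fires=2
i=13 t=22 v=5: → [20,30); WM=21
i=14 t=17 v=3: DROP (t<21-0); WM=21
i=15 t=23 v=1: → [20,30); WM=22
i=16 t=26 v=9: → [20,30); WM=25
i=17 t=27 v=7: → [20,30); WM=26
i=18 t=27 v=9: → [20,30); WM=26
i=19 t=28 v=6: → [20,30); WM=27

8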